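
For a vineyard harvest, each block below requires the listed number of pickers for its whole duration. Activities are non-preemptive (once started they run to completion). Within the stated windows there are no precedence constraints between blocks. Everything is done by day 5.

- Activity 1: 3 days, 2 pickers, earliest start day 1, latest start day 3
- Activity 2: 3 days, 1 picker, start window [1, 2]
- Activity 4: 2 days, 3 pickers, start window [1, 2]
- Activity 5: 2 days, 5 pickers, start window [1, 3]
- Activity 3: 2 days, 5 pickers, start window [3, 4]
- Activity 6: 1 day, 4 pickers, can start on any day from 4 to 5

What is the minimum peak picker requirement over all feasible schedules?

9

Early-start (Activity 1@1, Activity 2@1, Activity 4@1, Activity 5@1, Activity 3@3, Activity 6@4) gives peak 11: d1:11  d2:11  d3:8  d4:9  d5:0.
Shift Activity 1→3, Activity 6→5.
Schedule Activity 1@3, Activity 2@1, Activity 4@1, Activity 5@1, Activity 3@3, Activity 6@5: d1:9  d2:9  d3:8  d4:7  d5:6 — peak 9.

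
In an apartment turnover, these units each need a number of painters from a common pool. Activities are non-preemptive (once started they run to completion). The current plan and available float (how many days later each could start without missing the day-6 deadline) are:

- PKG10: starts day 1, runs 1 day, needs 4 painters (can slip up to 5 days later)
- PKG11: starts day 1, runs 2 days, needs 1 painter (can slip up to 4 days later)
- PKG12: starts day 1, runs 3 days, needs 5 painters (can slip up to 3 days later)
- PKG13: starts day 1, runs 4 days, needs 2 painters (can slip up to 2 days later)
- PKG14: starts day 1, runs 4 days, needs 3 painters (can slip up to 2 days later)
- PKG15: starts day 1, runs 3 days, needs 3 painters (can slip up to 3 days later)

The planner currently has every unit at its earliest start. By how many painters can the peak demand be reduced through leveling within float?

8

Early-start peak: d1:18  d2:14  d3:13  d4:5  d5:0  d6:0 ⇒ 18.
Leveled (PKG10@1, PKG11@1, PKG12@1, PKG13@2, PKG14@3, PKG15@4): d1:10  d2:8  d3:10  d4:8  d5:8  d6:6 ⇒ 10.
Reduction 18 − 10 = 8.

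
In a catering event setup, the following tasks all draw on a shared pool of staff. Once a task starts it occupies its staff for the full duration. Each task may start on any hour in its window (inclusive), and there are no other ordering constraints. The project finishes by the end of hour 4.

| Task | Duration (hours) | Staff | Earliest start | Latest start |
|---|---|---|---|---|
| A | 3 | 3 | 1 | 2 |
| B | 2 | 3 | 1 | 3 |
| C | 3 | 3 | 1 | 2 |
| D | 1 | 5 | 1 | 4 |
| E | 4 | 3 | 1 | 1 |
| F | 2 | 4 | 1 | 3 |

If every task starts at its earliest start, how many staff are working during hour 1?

21

At early start, hour 1 has: A, B, C, D, E, F.
Demand: 3 + 3 + 3 + 5 + 3 + 4 = 21.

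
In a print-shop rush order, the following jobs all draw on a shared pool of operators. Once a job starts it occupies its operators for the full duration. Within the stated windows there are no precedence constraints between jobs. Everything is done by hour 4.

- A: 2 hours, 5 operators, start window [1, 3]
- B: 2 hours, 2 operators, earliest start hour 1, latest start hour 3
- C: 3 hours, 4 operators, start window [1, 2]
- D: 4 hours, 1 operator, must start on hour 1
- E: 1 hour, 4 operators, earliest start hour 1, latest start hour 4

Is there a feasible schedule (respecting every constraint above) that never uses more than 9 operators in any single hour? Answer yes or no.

no

The minimum achievable peak is 10; 9 < 10, so no feasible schedule stays within the cap.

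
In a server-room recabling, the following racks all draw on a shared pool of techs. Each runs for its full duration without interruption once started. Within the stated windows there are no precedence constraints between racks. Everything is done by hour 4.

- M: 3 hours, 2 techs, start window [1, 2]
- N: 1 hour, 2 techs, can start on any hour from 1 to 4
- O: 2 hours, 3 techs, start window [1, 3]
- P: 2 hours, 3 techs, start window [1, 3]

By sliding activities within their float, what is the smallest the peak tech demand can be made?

5

Early-start (M@1, N@1, O@1, P@1) gives peak 10: h1:10  h2:8  h3:2  h4:0.
Shift N→4, P→3.
Schedule M@1, N@4, O@1, P@3: h1:5  h2:5  h3:5  h4:5 — peak 5.
Total tech-hours = 20 over 4 hours ⇒ peak ≥ ⌈20/4⌉ = 5, so 5 is optimal.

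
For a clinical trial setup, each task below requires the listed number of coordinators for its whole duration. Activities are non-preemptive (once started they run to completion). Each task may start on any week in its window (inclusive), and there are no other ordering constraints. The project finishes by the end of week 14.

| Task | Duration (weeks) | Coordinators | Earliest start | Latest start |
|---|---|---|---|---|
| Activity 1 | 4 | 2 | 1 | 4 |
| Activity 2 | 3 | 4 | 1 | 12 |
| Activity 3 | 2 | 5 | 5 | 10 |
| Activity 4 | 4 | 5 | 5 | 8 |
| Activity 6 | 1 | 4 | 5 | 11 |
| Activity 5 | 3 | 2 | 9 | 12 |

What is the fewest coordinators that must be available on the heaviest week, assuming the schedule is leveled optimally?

6

Early-start (Activity 1@1, Activity 2@1, Activity 3@5, Activity 4@5, Activity 6@5, Activity 5@9) gives peak 14: w1:6  w2:6  w3:6  w4:2  w5:14  w6:10  w7:5  w8:5  w9:2  w10:2  w11:2  w12:0  w13:0  w14:0.
Shift Activity 4→7, Activity 6→11, Activity 5→11.
Schedule Activity 1@1, Activity 2@1, Activity 3@5, Activity 4@7, Activity 6@11, Activity 5@11: w1:6  w2:6  w3:6  w4:2  w5:5  w6:5  w7:5  w8:5  w9:5  w10:5  w11:6  w12:2  w13:2  w14:0 — peak 6.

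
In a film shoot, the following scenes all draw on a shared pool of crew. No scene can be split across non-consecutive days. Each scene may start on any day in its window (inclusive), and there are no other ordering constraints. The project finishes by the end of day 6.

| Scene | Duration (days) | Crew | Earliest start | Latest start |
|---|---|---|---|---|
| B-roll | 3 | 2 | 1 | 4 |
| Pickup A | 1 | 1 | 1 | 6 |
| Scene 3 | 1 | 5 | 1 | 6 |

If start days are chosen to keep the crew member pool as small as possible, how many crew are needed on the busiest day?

Early-start (B-roll@1, Pickup A@1, Scene 3@1) gives peak 8: d1:8  d2:2  d3:2  d4:0  d5:0  d6:0.
Shift Scene 3→4.
Schedule B-roll@1, Pickup A@1, Scene 3@4: d1:3  d2:2  d3:2  d4:5  d5:0  d6:0 — peak 5.

5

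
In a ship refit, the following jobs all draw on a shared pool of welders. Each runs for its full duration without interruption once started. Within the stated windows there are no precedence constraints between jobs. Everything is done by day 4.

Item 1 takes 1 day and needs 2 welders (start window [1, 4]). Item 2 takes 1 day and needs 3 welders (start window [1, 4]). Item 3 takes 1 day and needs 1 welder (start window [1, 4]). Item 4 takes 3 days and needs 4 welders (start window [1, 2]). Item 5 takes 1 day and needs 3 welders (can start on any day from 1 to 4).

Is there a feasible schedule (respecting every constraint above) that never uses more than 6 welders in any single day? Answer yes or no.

Schedule Item 1@1, Item 2@4, Item 3@2, Item 4@1, Item 5@4: d1:6  d2:5  d3:4  d4:6 — peak 6 ≤ 6.

yes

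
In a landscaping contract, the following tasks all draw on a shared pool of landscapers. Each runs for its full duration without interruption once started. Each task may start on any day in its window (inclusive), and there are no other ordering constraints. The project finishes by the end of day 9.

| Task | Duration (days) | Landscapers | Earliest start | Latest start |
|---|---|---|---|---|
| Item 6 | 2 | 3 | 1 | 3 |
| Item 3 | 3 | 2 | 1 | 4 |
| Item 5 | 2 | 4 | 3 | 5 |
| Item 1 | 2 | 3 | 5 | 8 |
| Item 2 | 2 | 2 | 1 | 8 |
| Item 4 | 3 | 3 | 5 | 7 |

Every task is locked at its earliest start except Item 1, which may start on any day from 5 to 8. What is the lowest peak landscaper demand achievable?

7

Item 1@5: d1:7  d2:7  d3:6  d4:4  d5:6  d6:6  d7:3  d8:0  d9:0 → peak 7
Item 1@6: d1:7  d2:7  d3:6  d4:4  d5:3  d6:6  d7:6  d8:0  d9:0 → peak 7
Item 1@7: d1:7  d2:7  d3:6  d4:4  d5:3  d6:3  d7:6  d8:3  d9:0 → peak 7
Item 1@8: d1:7  d2:7  d3:6  d4:4  d5:3  d6:3  d7:3  d8:3  d9:3 → peak 7
Best is Item 1@5, peak 7.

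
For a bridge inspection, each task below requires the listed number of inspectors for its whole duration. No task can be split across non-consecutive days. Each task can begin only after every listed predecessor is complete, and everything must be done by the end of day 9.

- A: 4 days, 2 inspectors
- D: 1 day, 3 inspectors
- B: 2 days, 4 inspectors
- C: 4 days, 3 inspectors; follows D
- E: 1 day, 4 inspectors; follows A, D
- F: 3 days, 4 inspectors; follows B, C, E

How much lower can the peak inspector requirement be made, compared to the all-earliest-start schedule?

2

Early-start peak: d1:9  d2:9  d3:5  d4:5  d5:7  d6:4  d7:4  d8:4  d9:0 ⇒ 9.
Leveled (A@2, D@1, B@1, C@3, E@6, F@7): d1:7  d2:6  d3:5  d4:5  d5:5  d6:7  d7:4  d8:4  d9:4 ⇒ 7.
Reduction 9 − 7 = 2.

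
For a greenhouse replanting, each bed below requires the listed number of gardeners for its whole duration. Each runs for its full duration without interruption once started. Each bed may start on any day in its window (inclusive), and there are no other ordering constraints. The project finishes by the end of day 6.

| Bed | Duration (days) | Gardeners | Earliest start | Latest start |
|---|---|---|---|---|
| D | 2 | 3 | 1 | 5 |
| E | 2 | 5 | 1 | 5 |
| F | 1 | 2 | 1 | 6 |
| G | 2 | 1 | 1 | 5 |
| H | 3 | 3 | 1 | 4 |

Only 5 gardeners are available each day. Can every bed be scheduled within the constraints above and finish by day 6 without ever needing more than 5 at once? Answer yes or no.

no

The minimum achievable peak is 6; 5 < 6, so no feasible schedule stays within the cap.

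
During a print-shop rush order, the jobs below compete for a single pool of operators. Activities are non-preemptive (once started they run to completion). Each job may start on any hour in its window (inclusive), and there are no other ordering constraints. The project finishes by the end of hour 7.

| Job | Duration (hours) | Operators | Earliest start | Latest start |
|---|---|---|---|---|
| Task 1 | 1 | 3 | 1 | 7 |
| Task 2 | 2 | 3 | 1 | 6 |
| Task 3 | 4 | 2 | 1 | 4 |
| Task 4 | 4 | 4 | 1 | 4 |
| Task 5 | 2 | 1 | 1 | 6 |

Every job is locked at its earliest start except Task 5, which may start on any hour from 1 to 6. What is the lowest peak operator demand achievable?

Task 5@1: h1:13  h2:10  h3:6  h4:6  h5:0  h6:0  h7:0 → peak 13
Task 5@2: h1:12  h2:10  h3:7  h4:6  h5:0  h6:0  h7:0 → peak 12
Task 5@3: h1:12  h2:9  h3:7  h4:7  h5:0  h6:0  h7:0 → peak 12
Task 5@4: h1:12  h2:9  h3:6  h4:7  h5:1  h6:0  h7:0 → peak 12
Task 5@5: h1:12  h2:9  h3:6  h4:6  h5:1  h6:1  h7:0 → peak 12
Task 5@6: h1:12  h2:9  h3:6  h4:6  h5:0  h6:1  h7:1 → peak 12
Best is Task 5@2, peak 12.

12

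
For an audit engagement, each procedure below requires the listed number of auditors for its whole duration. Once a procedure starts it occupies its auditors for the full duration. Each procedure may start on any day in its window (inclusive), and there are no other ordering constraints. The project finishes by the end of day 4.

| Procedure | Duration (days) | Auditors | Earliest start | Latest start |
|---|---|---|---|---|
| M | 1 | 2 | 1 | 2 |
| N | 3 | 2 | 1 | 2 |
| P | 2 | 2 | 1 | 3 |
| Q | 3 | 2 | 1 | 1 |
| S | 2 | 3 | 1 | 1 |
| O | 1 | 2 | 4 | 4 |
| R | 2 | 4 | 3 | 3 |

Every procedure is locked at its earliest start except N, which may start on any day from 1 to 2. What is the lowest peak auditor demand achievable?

N@1: d1:11  d2:9  d3:8  d4:6 → peak 11
N@2: d1:9  d2:9  d3:8  d4:8 → peak 9
Best is N@2, peak 9.

9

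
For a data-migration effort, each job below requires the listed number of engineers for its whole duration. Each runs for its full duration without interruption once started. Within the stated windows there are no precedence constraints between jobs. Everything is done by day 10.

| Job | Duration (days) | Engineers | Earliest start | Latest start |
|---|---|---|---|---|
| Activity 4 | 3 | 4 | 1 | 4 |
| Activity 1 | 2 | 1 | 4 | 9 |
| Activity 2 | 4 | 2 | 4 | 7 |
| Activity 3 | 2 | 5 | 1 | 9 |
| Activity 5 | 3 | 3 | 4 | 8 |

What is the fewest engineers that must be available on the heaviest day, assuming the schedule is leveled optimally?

5

Early-start (Activity 4@1, Activity 1@4, Activity 2@4, Activity 3@1, Activity 5@4) gives peak 9: d1:9  d2:9  d3:4  d4:6  d5:6  d6:5  d7:2  d8:0  d9:0  d10:0.
Shift Activity 3→9, Activity 5→6.
Schedule Activity 4@1, Activity 1@4, Activity 2@4, Activity 3@9, Activity 5@6: d1:4  d2:4  d3:4  d4:3  d5:3  d6:5  d7:5  d8:3  d9:5  d10:5 — peak 5.
Total engineer-days = 41 over 10 days ⇒ peak ≥ ⌈41/10⌉ = 5, so 5 is optimal.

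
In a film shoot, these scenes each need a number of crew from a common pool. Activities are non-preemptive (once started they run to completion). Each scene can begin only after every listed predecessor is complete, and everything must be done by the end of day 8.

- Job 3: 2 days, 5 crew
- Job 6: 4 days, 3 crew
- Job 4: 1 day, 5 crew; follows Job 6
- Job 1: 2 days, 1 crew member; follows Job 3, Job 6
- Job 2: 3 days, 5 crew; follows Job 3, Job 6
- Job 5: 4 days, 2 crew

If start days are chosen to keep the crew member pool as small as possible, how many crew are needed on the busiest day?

8

Early-start (Job 3@1, Job 6@1, Job 4@5, Job 1@5, Job 2@5, Job 5@1) gives peak 11: d1:10  d2:10  d3:5  d4:5  d5:11  d6:6  d7:5  d8:0.
Shift Job 2→6, Job 5→3.
Schedule Job 3@1, Job 6@1, Job 4@5, Job 1@5, Job 2@6, Job 5@3: d1:8  d2:8  d3:5  d4:5  d5:8  d6:8  d7:5  d8:5 — peak 8.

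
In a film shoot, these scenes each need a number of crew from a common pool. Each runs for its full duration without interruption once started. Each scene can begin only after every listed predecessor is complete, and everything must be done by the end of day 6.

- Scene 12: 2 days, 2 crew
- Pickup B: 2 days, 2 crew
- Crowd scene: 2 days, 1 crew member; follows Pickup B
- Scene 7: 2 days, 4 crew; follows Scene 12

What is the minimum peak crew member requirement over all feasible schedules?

4

Early-start (Scene 12@1, Pickup B@1, Crowd scene@3, Scene 7@3) gives peak 5: d1:4  d2:4  d3:5  d4:5  d5:0  d6:0.
Shift Scene 7→5.
Schedule Scene 12@1, Pickup B@1, Crowd scene@3, Scene 7@5: d1:4  d2:4  d3:1  d4:1  d5:4  d6:4 — peak 4.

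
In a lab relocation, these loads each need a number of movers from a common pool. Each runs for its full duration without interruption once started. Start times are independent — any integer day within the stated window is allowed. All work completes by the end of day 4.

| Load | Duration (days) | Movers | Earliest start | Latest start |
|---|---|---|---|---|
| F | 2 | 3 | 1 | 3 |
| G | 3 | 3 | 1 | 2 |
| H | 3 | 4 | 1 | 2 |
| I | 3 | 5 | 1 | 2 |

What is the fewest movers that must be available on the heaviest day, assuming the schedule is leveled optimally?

15

Schedule F@1, G@1, H@1, I@1: d1:15  d2:15  d3:12  d4:0 — peak 15.
No arrangement of the 24 feasible schedules does better.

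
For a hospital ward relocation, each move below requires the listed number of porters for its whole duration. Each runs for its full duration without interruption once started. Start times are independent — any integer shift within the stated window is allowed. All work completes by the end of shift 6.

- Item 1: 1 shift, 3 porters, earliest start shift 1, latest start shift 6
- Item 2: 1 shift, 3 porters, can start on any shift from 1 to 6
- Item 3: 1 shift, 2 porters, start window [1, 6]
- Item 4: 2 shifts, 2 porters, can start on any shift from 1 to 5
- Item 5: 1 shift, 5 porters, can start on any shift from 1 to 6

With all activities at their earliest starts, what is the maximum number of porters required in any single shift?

15

Early-start schedule: Item 1@1, Item 2@1, Item 3@1, Item 4@1, Item 5@1.
Load per shift: shift 1: 15, shift 2: 2, shift 3: 0, shift 4: 0, shift 5: 0, shift 6: 0.
Peak is 15.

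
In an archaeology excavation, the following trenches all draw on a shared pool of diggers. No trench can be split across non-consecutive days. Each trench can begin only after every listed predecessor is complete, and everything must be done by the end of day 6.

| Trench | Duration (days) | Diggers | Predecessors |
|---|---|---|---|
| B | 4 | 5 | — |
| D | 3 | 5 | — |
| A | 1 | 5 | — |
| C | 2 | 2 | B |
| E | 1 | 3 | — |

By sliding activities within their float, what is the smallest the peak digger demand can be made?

Early-start (B@1, D@1, A@1, C@5, E@1) gives peak 18: d1:18  d2:10  d3:10  d4:5  d5:2  d6:2.
Shift A→4, E→5.
Schedule B@1, D@1, A@4, C@5, E@5: d1:10  d2:10  d3:10  d4:10  d5:5  d6:2 — peak 10.

10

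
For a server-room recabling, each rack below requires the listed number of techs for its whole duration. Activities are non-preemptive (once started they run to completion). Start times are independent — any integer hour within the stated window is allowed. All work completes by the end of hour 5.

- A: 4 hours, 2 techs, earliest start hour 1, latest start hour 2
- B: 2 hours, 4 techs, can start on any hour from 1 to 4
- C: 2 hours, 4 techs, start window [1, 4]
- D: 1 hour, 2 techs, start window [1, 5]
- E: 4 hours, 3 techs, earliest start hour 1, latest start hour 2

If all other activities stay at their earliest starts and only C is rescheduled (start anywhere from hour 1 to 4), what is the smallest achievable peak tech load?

C@1: h1:15  h2:13  h3:5  h4:5  h5:0 → peak 15
C@2: h1:11  h2:13  h3:9  h4:5  h5:0 → peak 13
C@3: h1:11  h2:9  h3:9  h4:9  h5:0 → peak 11
C@4: h1:11  h2:9  h3:5  h4:9  h5:4 → peak 11
Best is C@3, peak 11.

11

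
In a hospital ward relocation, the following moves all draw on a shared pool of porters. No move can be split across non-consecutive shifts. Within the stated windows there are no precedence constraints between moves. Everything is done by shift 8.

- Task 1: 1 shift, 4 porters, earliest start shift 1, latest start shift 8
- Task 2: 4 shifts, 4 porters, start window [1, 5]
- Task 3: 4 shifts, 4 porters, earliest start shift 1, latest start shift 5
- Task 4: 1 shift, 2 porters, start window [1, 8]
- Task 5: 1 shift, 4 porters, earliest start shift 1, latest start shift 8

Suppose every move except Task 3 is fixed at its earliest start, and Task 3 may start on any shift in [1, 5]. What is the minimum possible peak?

Task 3@1: s1:18  s2:8  s3:8  s4:8  s5:0  s6:0  s7:0  s8:0 → peak 18
Task 3@2: s1:14  s2:8  s3:8  s4:8  s5:4  s6:0  s7:0  s8:0 → peak 14
Task 3@3: s1:14  s2:4  s3:8  s4:8  s5:4  s6:4  s7:0  s8:0 → peak 14
Task 3@4: s1:14  s2:4  s3:4  s4:8  s5:4  s6:4  s7:4  s8:0 → peak 14
Task 3@5: s1:14  s2:4  s3:4  s4:4  s5:4  s6:4  s7:4  s8:4 → peak 14
Best is Task 3@2, peak 14.

14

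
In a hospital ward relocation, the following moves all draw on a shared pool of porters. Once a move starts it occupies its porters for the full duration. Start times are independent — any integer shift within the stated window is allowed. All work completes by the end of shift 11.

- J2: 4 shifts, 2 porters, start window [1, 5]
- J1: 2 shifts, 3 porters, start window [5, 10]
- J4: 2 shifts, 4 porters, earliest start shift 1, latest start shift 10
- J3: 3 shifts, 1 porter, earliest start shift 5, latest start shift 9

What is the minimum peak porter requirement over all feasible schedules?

4

Early-start (J2@1, J1@5, J4@1, J3@5) gives peak 6: s1:6  s2:6  s3:2  s4:2  s5:4  s6:4  s7:1  s8:0  s9:0  s10:0  s11:0.
Shift J4→7, J3→9.
Schedule J2@1, J1@5, J4@7, J3@9: s1:2  s2:2  s3:2  s4:2  s5:3  s6:3  s7:4  s8:4  s9:1  s10:1  s11:1 — peak 4.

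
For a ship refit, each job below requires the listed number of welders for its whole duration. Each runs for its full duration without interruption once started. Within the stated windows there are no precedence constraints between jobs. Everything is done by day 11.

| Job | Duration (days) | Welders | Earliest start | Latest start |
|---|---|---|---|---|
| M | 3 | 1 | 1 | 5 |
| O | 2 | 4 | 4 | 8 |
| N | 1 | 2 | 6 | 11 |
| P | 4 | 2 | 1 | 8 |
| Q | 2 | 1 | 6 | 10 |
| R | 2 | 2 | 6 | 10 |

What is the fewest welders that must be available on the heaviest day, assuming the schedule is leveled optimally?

4

Early-start (M@1, O@4, N@6, P@1, Q@6, R@6) gives peak 6: d1:3  d2:3  d3:3  d4:6  d5:4  d6:5  d7:3  d8:0  d9:0  d10:0  d11:0.
Shift P→6, Q→7, R→9.
Schedule M@1, O@4, N@6, P@6, Q@7, R@9: d1:1  d2:1  d3:1  d4:4  d5:4  d6:4  d7:3  d8:3  d9:4  d10:2  d11:0 — peak 4.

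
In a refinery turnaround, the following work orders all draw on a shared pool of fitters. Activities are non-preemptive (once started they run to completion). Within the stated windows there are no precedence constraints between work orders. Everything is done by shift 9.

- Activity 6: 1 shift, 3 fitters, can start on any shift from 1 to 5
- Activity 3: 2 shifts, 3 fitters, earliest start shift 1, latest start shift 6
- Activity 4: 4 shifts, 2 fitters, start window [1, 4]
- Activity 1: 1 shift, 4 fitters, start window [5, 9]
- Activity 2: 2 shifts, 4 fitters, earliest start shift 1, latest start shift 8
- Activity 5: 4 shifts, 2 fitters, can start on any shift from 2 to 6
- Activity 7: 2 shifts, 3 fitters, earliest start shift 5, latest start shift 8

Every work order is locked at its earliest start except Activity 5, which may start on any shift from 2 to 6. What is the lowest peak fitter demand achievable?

Activity 5@2: s1:12  s2:11  s3:4  s4:4  s5:9  s6:3  s7:0  s8:0  s9:0 → peak 12
Activity 5@3: s1:12  s2:9  s3:4  s4:4  s5:9  s6:5  s7:0  s8:0  s9:0 → peak 12
Activity 5@4: s1:12  s2:9  s3:2  s4:4  s5:9  s6:5  s7:2  s8:0  s9:0 → peak 12
Activity 5@5: s1:12  s2:9  s3:2  s4:2  s5:9  s6:5  s7:2  s8:2  s9:0 → peak 12
Activity 5@6: s1:12  s2:9  s3:2  s4:2  s5:7  s6:5  s7:2  s8:2  s9:2 → peak 12
Best is Activity 5@2, peak 12.

12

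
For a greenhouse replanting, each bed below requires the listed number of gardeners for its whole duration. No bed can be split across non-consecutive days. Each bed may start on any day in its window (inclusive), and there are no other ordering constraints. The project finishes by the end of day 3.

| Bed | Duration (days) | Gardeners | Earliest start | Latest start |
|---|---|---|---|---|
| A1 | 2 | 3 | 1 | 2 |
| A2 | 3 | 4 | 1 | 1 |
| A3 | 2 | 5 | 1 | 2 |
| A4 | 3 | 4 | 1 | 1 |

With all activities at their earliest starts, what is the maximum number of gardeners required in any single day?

16

Early-start schedule: A1@1, A2@1, A3@1, A4@1.
Load per day: day 1: 16, day 2: 16, day 3: 8.
Peak is 16.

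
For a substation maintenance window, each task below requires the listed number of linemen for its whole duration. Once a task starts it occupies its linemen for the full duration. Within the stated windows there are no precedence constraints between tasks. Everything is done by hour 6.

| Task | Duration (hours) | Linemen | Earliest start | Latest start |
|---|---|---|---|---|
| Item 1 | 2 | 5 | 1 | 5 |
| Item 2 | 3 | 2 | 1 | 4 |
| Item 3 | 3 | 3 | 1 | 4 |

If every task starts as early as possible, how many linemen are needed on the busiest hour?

Early-start schedule: Item 1@1, Item 2@1, Item 3@1.
Load per hour: hour 1: 10, hour 2: 10, hour 3: 5, hour 4: 0, hour 5: 0, hour 6: 0.
Peak is 10.

10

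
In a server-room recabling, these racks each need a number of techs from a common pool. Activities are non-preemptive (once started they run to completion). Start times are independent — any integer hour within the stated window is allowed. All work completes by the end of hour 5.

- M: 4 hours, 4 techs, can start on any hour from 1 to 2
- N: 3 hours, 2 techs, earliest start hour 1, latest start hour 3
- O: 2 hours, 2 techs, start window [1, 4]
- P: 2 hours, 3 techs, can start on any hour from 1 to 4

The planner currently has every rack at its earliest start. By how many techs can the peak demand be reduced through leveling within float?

3

Early-start peak: h1:11  h2:11  h3:6  h4:4  h5:0 ⇒ 11.
Leveled (M@1, N@1, O@1, P@4): h1:8  h2:8  h3:6  h4:7  h5:3 ⇒ 8.
Reduction 11 − 8 = 3.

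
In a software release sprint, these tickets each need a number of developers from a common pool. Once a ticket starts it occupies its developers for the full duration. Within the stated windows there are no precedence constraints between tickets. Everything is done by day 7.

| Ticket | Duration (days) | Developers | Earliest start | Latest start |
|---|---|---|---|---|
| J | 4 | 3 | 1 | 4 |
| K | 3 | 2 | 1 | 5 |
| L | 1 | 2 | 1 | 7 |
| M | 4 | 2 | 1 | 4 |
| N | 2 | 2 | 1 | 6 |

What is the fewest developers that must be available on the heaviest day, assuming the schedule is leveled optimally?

5

Early-start (J@1, K@1, L@1, M@1, N@1) gives peak 11: d1:11  d2:9  d3:7  d4:5  d5:0  d6:0  d7:0.
Shift L→5, M→4, N→6.
Schedule J@1, K@1, L@5, M@4, N@6: d1:5  d2:5  d3:5  d4:5  d5:4  d6:4  d7:4 — peak 5.
Total developer-days = 32 over 7 days ⇒ peak ≥ ⌈32/7⌉ = 5, so 5 is optimal.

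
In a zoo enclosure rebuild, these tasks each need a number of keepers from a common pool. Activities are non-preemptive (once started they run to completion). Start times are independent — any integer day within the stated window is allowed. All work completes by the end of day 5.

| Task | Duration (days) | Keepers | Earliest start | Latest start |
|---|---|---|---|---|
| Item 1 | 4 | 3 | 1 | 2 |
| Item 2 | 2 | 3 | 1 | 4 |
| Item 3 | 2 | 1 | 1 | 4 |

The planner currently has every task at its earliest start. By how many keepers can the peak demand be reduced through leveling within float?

1

Early-start peak: d1:7  d2:7  d3:3  d4:3  d5:0 ⇒ 7.
Leveled (Item 1@1, Item 2@1, Item 3@3): d1:6  d2:6  d3:4  d4:4  d5:0 ⇒ 6.
Reduction 7 − 6 = 1.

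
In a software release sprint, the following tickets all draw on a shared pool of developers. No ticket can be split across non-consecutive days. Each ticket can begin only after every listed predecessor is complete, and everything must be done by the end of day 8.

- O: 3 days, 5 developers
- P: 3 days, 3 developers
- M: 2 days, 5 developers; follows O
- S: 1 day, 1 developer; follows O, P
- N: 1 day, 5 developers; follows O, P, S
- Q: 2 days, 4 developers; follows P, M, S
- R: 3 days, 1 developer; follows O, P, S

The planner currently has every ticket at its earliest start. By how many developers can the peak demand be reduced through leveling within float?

3

Early-start peak: d1:8  d2:8  d3:8  d4:6  d5:11  d6:5  d7:5  d8:0 ⇒ 11.
Leveled (O@1, P@1, M@4, S@4, N@6, Q@7, R@5): d1:8  d2:8  d3:8  d4:6  d5:6  d6:6  d7:5  d8:4 ⇒ 8.
Reduction 11 − 8 = 3.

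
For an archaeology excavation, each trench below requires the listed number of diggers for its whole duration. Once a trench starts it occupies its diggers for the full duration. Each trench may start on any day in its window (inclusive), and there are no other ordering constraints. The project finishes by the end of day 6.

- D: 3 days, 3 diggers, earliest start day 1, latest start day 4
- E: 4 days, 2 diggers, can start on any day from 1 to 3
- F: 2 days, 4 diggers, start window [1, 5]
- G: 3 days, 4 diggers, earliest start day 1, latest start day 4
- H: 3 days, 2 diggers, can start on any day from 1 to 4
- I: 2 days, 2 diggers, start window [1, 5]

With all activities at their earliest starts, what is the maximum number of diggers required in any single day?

Early-start schedule: D@1, E@1, F@1, G@1, H@1, I@1.
Load per day: day 1: 17, day 2: 17, day 3: 11, day 4: 2, day 5: 0, day 6: 0.
Peak is 17.

17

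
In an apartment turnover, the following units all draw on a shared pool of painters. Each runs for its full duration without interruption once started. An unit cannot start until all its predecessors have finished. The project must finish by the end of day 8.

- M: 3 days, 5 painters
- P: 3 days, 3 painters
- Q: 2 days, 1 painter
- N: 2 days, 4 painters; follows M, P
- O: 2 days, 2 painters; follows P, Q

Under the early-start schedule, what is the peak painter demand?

9

Early-start schedule: M@1, P@1, Q@1, N@4, O@4.
Load per day: day 1: 9, day 2: 9, day 3: 8, day 4: 6, day 5: 6, day 6: 0, day 7: 0, day 8: 0.
Peak is 9.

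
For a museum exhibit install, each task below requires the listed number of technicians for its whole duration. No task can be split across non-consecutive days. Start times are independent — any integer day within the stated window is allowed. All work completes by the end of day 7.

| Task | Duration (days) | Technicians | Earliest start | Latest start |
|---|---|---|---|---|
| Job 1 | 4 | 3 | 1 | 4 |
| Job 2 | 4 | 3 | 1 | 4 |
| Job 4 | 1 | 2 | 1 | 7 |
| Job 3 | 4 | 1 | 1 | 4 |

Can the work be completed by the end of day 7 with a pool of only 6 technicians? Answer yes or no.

The minimum achievable peak is 7; 6 < 7, so no feasible schedule stays within the cap.

no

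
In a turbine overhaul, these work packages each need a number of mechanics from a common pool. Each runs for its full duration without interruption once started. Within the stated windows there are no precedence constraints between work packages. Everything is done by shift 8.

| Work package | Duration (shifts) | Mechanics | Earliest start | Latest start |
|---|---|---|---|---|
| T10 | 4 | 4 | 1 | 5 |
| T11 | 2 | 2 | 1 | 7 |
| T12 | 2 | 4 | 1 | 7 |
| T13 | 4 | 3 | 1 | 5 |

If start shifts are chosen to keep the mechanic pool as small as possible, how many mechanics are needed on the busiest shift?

7

Early-start (T10@1, T11@1, T12@1, T13@1) gives peak 13: s1:13  s2:13  s3:7  s4:7  s5:0  s6:0  s7:0  s8:0.
Shift T12→5, T13→3.
Schedule T10@1, T11@1, T12@5, T13@3: s1:6  s2:6  s3:7  s4:7  s5:7  s6:7  s7:0  s8:0 — peak 7.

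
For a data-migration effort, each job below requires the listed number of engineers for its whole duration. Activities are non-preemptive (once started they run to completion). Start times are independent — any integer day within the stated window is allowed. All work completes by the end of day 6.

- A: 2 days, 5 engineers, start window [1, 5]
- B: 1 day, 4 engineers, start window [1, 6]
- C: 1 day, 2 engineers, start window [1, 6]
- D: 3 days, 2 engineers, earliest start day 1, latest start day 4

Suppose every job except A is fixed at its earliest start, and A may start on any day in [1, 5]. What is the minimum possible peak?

A@1: d1:13  d2:7  d3:2  d4:0  d5:0  d6:0 → peak 13
A@2: d1:8  d2:7  d3:7  d4:0  d5:0  d6:0 → peak 8
A@3: d1:8  d2:2  d3:7  d4:5  d5:0  d6:0 → peak 8
A@4: d1:8  d2:2  d3:2  d4:5  d5:5  d6:0 → peak 8
A@5: d1:8  d2:2  d3:2  d4:0  d5:5  d6:5 → peak 8
Best is A@2, peak 8.

8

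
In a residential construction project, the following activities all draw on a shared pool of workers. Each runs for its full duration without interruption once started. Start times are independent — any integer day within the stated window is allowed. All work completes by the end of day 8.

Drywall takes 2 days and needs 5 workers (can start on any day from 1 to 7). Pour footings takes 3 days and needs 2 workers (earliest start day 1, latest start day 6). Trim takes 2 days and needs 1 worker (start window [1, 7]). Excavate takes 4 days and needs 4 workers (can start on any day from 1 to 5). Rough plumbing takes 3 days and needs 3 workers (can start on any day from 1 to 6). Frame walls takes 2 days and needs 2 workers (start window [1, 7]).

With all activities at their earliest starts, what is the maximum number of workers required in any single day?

17

Early-start schedule: Drywall@1, Pour footings@1, Trim@1, Excavate@1, Rough plumbing@1, Frame walls@1.
Load per day: day 1: 17, day 2: 17, day 3: 9, day 4: 4, day 5: 0, day 6: 0, day 7: 0, day 8: 0.
Peak is 17.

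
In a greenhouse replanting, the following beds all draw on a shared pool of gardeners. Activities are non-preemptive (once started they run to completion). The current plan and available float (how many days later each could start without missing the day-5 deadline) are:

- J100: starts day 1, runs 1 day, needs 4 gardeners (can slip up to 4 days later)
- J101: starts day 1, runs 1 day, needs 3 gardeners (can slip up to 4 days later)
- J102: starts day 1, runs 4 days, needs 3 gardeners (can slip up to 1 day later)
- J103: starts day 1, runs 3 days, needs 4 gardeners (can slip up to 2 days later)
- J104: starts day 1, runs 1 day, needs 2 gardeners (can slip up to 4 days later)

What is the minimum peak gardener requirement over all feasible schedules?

7

Early-start (J100@1, J101@1, J102@1, J103@1, J104@1) gives peak 16: d1:16  d2:7  d3:7  d4:3  d5:0.
Shift J102→2, J103→2, J104→5.
Schedule J100@1, J101@1, J102@2, J103@2, J104@5: d1:7  d2:7  d3:7  d4:7  d5:5 — peak 7.
Total gardener-days = 33 over 5 days ⇒ peak ≥ ⌈33/5⌉ = 7, so 7 is optimal.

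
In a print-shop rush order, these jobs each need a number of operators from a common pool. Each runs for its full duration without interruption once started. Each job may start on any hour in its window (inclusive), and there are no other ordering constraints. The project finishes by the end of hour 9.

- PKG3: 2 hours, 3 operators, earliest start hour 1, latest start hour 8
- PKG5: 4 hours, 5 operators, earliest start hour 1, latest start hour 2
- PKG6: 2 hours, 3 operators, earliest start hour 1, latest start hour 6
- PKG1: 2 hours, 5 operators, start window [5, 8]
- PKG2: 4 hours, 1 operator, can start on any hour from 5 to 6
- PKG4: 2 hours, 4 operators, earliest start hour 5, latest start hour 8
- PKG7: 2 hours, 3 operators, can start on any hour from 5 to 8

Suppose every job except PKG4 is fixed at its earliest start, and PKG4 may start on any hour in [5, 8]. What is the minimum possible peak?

PKG4@5: h1:11  h2:11  h3:5  h4:5  h5:13  h6:13  h7:1  h8:1  h9:0 → peak 13
PKG4@6: h1:11  h2:11  h3:5  h4:5  h5:9  h6:13  h7:5  h8:1  h9:0 → peak 13
PKG4@7: h1:11  h2:11  h3:5  h4:5  h5:9  h6:9  h7:5  h8:5  h9:0 → peak 11
PKG4@8: h1:11  h2:11  h3:5  h4:5  h5:9  h6:9  h7:1  h8:5  h9:4 → peak 11
Best is PKG4@7, peak 11.

11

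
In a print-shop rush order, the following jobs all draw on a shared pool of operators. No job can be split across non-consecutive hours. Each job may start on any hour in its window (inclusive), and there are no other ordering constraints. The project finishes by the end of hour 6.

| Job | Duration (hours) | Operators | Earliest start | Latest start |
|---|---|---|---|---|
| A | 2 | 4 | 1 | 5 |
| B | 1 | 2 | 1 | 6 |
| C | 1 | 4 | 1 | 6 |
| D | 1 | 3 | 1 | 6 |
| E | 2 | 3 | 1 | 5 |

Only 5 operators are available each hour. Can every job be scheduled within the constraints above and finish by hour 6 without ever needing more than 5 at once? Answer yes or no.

yes

Schedule A@1, B@3, C@4, D@3, E@5: h1:4  h2:4  h3:5  h4:4  h5:3  h6:3 — peak 5 ≤ 5.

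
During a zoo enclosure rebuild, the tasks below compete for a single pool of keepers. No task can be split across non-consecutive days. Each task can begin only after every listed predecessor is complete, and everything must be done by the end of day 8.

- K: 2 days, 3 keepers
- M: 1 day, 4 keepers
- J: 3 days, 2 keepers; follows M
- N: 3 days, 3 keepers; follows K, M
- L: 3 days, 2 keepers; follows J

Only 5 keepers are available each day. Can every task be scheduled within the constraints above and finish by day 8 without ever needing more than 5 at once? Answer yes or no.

yes

Schedule K@2, M@1, J@2, N@4, L@5: d1:4  d2:5  d3:5  d4:5  d5:5  d6:5  d7:2  d8:0 — peak 5 ≤ 5.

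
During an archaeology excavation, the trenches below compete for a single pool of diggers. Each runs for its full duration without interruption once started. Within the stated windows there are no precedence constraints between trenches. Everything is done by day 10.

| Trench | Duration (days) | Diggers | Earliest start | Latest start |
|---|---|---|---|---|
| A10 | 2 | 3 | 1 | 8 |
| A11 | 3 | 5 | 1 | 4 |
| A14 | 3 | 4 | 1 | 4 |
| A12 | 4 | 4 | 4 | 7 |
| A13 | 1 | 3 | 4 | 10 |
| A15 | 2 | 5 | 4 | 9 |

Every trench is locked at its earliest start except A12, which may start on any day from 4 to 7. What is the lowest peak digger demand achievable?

A12@4: d1:12  d2:12  d3:9  d4:12  d5:9  d6:4  d7:4  d8:0  d9:0  d10:0 → peak 12
A12@5: d1:12  d2:12  d3:9  d4:8  d5:9  d6:4  d7:4  d8:4  d9:0  d10:0 → peak 12
A12@6: d1:12  d2:12  d3:9  d4:8  d5:5  d6:4  d7:4  d8:4  d9:4  d10:0 → peak 12
A12@7: d1:12  d2:12  d3:9  d4:8  d5:5  d6:0  d7:4  d8:4  d9:4  d10:4 → peak 12
Best is A12@4, peak 12.

12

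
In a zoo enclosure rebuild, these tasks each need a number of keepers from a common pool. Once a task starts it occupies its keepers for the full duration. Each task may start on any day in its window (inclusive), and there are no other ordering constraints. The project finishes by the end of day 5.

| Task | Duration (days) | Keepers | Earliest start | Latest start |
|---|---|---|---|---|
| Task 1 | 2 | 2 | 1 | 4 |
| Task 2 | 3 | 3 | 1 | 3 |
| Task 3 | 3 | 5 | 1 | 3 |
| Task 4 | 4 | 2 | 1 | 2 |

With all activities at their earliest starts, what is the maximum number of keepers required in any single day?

12

Early-start schedule: Task 1@1, Task 2@1, Task 3@1, Task 4@1.
Load per day: day 1: 12, day 2: 12, day 3: 10, day 4: 2, day 5: 0.
Peak is 12.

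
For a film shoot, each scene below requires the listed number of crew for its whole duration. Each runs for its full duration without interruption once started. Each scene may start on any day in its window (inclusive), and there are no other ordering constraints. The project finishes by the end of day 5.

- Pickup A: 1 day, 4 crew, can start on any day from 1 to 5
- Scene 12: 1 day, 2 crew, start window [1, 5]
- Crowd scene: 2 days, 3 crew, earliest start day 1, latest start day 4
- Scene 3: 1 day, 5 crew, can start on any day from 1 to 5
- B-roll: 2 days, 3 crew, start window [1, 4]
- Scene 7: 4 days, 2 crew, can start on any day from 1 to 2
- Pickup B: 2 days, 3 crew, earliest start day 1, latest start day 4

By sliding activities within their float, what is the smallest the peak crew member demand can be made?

Early-start (Pickup A@1, Scene 12@1, Crowd scene@1, Scene 3@1, B-roll@1, Scene 7@1, Pickup B@1) gives peak 22: d1:22  d2:11  d3:2  d4:2  d5:0.
Shift Crowd scene→2, Scene 3→5, B-roll→2, Pickup B→4.
Schedule Pickup A@1, Scene 12@1, Crowd scene@2, Scene 3@5, B-roll@2, Scene 7@1, Pickup B@4: d1:8  d2:8  d3:8  d4:5  d5:8 — peak 8.
Total crew member-days = 37 over 5 days ⇒ peak ≥ ⌈37/5⌉ = 8, so 8 is optimal.

8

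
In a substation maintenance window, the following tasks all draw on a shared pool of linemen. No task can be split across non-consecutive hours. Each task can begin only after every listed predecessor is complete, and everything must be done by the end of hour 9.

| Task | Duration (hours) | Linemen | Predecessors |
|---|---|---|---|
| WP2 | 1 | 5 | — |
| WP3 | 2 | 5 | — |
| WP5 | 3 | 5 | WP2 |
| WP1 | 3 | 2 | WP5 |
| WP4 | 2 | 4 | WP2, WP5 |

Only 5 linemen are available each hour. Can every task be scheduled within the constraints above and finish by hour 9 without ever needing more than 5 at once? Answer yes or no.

The minimum achievable peak is 6; 5 < 6, so no feasible schedule stays within the cap.

no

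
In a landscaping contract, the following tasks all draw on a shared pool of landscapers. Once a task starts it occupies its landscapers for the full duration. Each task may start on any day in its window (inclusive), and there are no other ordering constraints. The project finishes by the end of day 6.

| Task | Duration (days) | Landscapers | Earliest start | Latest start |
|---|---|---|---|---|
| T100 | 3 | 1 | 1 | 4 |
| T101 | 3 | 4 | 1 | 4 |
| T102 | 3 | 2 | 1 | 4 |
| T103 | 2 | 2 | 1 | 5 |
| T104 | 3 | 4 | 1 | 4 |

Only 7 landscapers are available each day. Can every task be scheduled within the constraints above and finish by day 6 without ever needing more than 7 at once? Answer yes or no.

yes

Schedule T100@1, T101@1, T102@1, T103@4, T104@4: d1:7  d2:7  d3:7  d4:6  d5:6  d6:4 — peak 7 ≤ 7.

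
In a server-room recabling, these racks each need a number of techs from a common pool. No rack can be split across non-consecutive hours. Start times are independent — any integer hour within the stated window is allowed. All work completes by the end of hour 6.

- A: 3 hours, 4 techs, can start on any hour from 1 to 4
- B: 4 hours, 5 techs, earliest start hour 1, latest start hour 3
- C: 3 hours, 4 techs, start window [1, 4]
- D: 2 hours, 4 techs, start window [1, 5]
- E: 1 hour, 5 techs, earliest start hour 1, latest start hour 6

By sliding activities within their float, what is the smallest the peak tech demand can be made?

13

Early-start (A@1, B@1, C@1, D@1, E@1) gives peak 22: h1:22  h2:17  h3:13  h4:5  h5:0  h6:0.
Shift D→4, E→5.
Schedule A@1, B@1, C@1, D@4, E@5: h1:13  h2:13  h3:13  h4:9  h5:9  h6:0 — peak 13.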